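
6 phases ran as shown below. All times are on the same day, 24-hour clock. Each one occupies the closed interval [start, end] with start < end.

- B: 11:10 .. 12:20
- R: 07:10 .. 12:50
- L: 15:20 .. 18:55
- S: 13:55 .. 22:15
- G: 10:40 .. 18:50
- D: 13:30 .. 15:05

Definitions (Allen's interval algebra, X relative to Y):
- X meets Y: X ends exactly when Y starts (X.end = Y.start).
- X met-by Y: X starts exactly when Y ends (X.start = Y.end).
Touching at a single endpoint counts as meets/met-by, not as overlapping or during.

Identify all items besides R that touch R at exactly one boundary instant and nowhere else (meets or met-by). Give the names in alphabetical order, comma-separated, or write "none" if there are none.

Target R = [07:10, 12:50].
B [11:10, 12:20] → during → no.
D [13:30, 15:05] → after → no.
G [10:40, 18:50] → overlapped-by → no.
L [15:20, 18:55] → after → no.
S [13:55, 22:15] → after → no.
Result: none.

none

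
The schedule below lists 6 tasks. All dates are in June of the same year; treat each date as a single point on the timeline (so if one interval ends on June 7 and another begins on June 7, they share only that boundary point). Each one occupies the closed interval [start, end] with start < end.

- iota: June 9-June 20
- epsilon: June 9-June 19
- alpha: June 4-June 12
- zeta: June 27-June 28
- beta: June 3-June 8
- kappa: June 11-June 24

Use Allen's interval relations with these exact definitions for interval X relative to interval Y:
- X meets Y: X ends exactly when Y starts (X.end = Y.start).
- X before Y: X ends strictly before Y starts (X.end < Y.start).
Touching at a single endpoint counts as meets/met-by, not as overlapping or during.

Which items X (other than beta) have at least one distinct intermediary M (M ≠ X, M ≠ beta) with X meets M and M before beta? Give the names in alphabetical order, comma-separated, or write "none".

none

Target beta = [June 3, June 8].
Intermediaries M with M before beta: none.
Union: none.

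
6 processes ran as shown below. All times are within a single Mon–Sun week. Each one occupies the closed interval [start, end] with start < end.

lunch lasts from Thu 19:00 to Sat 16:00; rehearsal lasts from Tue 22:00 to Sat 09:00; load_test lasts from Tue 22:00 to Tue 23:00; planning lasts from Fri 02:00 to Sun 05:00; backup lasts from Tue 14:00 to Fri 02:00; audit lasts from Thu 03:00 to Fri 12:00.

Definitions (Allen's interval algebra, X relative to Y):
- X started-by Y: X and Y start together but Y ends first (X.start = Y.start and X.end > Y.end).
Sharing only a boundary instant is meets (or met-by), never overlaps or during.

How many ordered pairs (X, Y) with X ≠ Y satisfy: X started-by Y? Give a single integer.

1

Checking all 30 ordered pairs for relation 'started-by'; matching pairs in alphabetical order:
(rehearsal, load_test): rehearsal started-by load_test ✓
Count: 1.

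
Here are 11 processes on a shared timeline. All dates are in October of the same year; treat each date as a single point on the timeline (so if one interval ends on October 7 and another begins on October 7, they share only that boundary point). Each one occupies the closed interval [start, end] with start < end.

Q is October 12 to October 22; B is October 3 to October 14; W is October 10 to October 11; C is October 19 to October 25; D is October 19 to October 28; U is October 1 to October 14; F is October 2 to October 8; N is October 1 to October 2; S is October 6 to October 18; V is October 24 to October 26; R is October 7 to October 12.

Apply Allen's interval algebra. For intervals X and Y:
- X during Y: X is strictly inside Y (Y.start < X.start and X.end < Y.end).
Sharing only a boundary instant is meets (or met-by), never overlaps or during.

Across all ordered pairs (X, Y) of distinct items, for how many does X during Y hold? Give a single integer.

Checking all 110 ordered pairs for relation 'during'; matching pairs in alphabetical order:
(F, U): F during U ✓
(R, B): R during B ✓
(R, S): R during S ✓
(R, U): R during U ✓
(V, D): V during D ✓
(W, B): W during B ✓
(W, R): W during R ✓
(W, S): W during S ✓
(W, U): W during U ✓
Count: 9.

9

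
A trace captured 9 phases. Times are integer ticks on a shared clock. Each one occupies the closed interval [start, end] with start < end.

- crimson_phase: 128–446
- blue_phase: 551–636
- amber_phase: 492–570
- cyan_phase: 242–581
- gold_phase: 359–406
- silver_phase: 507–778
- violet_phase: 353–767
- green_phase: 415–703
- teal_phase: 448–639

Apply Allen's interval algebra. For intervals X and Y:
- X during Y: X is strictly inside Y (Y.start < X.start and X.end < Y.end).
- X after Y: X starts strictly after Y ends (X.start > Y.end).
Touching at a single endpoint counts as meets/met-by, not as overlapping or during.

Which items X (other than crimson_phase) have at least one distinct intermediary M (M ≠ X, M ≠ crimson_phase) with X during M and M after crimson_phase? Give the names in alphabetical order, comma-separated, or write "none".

amber_phase, blue_phase

Target crimson_phase = [128, 446].
Intermediaries M with M after crimson_phase: amber_phase, blue_phase, silver_phase, teal_phase.
Via amber_phase — items with X during amber_phase: none.
Via blue_phase — items with X during blue_phase: none.
Via silver_phase — items with X during silver_phase: blue_phase.
Via teal_phase — items with X during teal_phase: amber_phase, blue_phase.
Union: amber_phase, blue_phase.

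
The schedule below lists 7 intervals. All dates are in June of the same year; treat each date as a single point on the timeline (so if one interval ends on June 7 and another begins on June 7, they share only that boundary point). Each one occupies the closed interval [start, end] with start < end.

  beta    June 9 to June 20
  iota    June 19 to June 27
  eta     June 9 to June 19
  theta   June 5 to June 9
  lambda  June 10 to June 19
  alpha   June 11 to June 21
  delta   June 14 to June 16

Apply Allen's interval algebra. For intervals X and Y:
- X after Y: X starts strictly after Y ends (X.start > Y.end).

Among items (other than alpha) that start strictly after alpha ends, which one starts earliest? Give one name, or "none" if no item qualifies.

Target alpha = [June 11, June 21].
beta [June 9, June 20] → overlaps → excluded.
delta [June 14, June 16] → during → excluded.
eta [June 9, June 19] → overlaps → excluded.
iota [June 19, June 27] → overlapped-by → excluded.
lambda [June 10, June 19] → overlaps → excluded.
theta [June 5, June 9] → before → excluded.
No candidates → none.

none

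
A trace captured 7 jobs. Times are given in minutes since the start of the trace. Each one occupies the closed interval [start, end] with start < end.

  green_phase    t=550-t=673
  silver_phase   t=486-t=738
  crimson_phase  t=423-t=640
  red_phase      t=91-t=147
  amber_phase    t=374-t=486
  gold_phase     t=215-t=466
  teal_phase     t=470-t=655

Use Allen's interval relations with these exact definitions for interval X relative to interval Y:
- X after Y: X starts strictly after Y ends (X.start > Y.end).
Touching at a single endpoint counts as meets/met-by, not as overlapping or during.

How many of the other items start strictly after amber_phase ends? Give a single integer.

1

Target amber_phase = [t=374, t=486].
crimson_phase [t=423, t=640] → overlapped-by → no.
gold_phase [t=215, t=466] → overlaps → no.
green_phase [t=550, t=673] → after → counts.
red_phase [t=91, t=147] → before → no.
silver_phase [t=486, t=738] → met-by → no.
teal_phase [t=470, t=655] → overlapped-by → no.
Total: 1.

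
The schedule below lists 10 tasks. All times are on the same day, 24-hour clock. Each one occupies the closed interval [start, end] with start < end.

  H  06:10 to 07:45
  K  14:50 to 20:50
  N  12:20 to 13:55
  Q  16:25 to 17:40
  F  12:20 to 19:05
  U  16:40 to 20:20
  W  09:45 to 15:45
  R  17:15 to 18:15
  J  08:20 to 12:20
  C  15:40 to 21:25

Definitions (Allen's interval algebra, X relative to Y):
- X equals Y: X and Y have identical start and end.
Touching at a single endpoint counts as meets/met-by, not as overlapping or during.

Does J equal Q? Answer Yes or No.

No

J = [08:20, 12:20], Q = [16:25, 17:40].
Actual relation of J to Q: before.
Asked whether 'equals' holds → No.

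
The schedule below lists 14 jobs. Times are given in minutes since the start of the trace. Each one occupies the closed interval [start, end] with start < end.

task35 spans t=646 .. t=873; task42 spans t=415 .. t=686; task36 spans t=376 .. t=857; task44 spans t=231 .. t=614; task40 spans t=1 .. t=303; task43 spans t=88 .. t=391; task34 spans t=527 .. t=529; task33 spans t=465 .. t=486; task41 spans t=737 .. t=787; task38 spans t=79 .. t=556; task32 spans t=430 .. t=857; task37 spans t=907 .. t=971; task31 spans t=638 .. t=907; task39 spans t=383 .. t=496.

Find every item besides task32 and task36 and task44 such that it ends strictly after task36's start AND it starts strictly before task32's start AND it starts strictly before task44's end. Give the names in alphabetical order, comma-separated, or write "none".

Conditions: its end is strictly after task36's start (X.end > t=376) AND its start is strictly before task32's start (X.start < t=430) AND its start is strictly before task44's end (X.start < t=614).
task31: end t=907 > t=376? ✓; start t=638 < t=430? ✗; start t=638 < t=614? ✗ → no.
task33: end t=486 > t=376? ✓; start t=465 < t=430? ✗; start t=465 < t=614? ✓ → no.
task34: end t=529 > t=376? ✓; start t=527 < t=430? ✗; start t=527 < t=614? ✓ → no.
task35: end t=873 > t=376? ✓; start t=646 < t=430? ✗; start t=646 < t=614? ✗ → no.
task37: end t=971 > t=376? ✓; start t=907 < t=430? ✗; start t=907 < t=614? ✗ → no.
task38: end t=556 > t=376? ✓; start t=79 < t=430? ✓; start t=79 < t=614? ✓ → yes.
task39: end t=496 > t=376? ✓; start t=383 < t=430? ✓; start t=383 < t=614? ✓ → yes.
task40: end t=303 > t=376? ✗; start t=1 < t=430? ✓; start t=1 < t=614? ✓ → no.
task41: end t=787 > t=376? ✓; start t=737 < t=430? ✗; start t=737 < t=614? ✗ → no.
task42: end t=686 > t=376? ✓; start t=415 < t=430? ✓; start t=415 < t=614? ✓ → yes.
task43: end t=391 > t=376? ✓; start t=88 < t=430? ✓; start t=88 < t=614? ✓ → yes.
Result: task38, task39, task42, task43.

task38, task39, task42, task43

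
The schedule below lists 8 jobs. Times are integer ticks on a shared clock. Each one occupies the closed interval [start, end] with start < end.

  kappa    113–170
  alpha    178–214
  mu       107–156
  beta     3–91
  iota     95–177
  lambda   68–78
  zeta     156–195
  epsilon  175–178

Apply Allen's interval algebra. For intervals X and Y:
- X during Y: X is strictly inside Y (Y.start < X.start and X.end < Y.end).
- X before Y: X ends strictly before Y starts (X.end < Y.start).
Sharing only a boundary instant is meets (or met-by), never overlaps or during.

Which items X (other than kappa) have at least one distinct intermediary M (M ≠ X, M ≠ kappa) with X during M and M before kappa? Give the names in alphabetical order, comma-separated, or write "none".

Target kappa = [113, 170].
Intermediaries M with M before kappa: beta, lambda.
Via beta — items with X during beta: lambda.
Via lambda — items with X during lambda: none.
Union: lambda.

lambda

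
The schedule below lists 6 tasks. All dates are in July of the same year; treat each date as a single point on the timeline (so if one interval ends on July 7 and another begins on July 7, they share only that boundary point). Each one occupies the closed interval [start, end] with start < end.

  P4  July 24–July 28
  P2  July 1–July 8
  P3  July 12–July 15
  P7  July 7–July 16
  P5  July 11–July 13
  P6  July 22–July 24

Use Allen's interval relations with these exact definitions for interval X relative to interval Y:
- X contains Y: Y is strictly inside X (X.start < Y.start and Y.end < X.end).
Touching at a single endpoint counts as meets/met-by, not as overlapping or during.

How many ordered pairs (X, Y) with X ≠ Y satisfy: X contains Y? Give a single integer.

Checking all 30 ordered pairs for relation 'contains'; matching pairs in alphabetical order:
(P7, P3): P7 contains P3 ✓
(P7, P5): P7 contains P5 ✓
Count: 2.

2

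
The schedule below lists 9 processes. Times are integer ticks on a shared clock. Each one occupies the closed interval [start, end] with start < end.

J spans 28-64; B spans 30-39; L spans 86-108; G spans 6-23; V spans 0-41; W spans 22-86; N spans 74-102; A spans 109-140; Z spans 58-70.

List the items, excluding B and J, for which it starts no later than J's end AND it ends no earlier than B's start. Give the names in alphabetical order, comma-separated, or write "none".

V, W, Z

Conditions: its start is no later than J's end (X.start <= 64) AND its end is no earlier than B's start (X.end >= 30).
A: start 109 <= 64? ✗; end 140 >= 30? ✓ → no.
G: start 6 <= 64? ✓; end 23 >= 30? ✗ → no.
L: start 86 <= 64? ✗; end 108 >= 30? ✓ → no.
N: start 74 <= 64? ✗; end 102 >= 30? ✓ → no.
V: start 0 <= 64? ✓; end 41 >= 30? ✓ → yes.
W: start 22 <= 64? ✓; end 86 >= 30? ✓ → yes.
Z: start 58 <= 64? ✓; end 70 >= 30? ✓ → yes.
Result: V, W, Z.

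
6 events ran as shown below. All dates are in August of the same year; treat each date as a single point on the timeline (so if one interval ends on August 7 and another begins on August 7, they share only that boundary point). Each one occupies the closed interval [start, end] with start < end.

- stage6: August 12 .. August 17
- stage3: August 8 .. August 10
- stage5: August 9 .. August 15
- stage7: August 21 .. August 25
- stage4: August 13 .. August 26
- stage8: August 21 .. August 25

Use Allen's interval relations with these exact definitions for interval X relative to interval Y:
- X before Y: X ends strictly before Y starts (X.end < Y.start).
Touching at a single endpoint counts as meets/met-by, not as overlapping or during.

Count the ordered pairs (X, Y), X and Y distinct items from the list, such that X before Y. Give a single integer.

Checking all 30 ordered pairs for relation 'before'; matching pairs in alphabetical order:
(stage3, stage4): stage3 before stage4 ✓
(stage3, stage6): stage3 before stage6 ✓
(stage3, stage7): stage3 before stage7 ✓
(stage3, stage8): stage3 before stage8 ✓
(stage5, stage7): stage5 before stage7 ✓
(stage5, stage8): stage5 before stage8 ✓
(stage6, stage7): stage6 before stage7 ✓
(stage6, stage8): stage6 before stage8 ✓
Count: 8.

8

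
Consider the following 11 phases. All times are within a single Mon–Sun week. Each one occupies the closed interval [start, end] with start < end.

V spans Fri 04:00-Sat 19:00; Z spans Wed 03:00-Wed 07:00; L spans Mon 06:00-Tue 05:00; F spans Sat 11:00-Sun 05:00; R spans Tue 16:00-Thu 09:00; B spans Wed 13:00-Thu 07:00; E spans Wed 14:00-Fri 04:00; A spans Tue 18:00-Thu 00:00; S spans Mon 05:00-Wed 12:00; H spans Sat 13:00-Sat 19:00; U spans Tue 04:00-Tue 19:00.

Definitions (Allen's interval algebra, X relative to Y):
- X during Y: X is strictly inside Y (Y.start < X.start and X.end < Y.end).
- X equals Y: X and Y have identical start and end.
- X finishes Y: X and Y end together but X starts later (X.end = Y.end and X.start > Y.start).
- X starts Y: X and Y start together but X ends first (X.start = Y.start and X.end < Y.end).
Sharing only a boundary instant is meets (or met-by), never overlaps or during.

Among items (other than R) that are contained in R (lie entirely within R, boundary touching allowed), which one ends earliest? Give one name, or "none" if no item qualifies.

Z

Target R = [Tue 16:00, Thu 09:00].
A [Tue 18:00, Thu 00:00] → during → candidate.
B [Wed 13:00, Thu 07:00] → during → candidate.
E [Wed 14:00, Fri 04:00] → overlapped-by → excluded.
F [Sat 11:00, Sun 05:00] → after → excluded.
H [Sat 13:00, Sat 19:00] → after → excluded.
L [Mon 06:00, Tue 05:00] → before → excluded.
S [Mon 05:00, Wed 12:00] → overlaps → excluded.
U [Tue 04:00, Tue 19:00] → overlaps → excluded.
V [Fri 04:00, Sat 19:00] → after → excluded.
Z [Wed 03:00, Wed 07:00] → during → candidate.
Among candidates, earliest end is Wed 07:00 → Z.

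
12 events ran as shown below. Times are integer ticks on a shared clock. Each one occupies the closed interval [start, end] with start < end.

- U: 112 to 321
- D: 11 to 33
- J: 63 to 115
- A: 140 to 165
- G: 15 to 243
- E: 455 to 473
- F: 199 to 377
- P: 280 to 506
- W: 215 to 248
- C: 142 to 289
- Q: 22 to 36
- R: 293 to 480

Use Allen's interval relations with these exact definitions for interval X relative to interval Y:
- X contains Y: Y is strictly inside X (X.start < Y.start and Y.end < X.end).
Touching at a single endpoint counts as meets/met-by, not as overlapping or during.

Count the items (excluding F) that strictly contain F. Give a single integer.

0

Target F = [199, 377].
A [140, 165] → before → no.
C [142, 289] → overlaps → no.
D [11, 33] → before → no.
E [455, 473] → after → no.
G [15, 243] → overlaps → no.
J [63, 115] → before → no.
P [280, 506] → overlapped-by → no.
Q [22, 36] → before → no.
R [293, 480] → overlapped-by → no.
U [112, 321] → overlaps → no.
W [215, 248] → during → no.
Total: 0.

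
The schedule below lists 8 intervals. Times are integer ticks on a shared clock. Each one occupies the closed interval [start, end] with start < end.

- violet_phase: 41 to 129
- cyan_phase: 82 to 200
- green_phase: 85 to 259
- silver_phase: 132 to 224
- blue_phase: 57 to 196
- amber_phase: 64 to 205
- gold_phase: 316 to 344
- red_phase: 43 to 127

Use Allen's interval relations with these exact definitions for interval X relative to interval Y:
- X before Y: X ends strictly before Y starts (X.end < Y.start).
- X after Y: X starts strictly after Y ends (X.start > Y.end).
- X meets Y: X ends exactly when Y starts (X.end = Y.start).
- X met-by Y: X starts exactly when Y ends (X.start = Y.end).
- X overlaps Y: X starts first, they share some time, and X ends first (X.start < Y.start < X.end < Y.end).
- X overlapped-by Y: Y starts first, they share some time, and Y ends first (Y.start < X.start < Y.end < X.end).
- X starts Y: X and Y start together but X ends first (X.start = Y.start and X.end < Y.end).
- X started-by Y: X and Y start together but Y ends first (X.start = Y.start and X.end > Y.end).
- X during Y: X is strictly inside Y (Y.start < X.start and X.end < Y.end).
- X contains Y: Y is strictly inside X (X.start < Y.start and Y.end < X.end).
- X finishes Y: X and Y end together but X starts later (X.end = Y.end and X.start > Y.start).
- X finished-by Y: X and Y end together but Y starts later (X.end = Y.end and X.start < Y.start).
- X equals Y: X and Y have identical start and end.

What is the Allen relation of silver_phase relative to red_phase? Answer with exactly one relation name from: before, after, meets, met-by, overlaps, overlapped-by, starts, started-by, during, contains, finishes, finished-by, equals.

after

silver_phase = [132, 224]; red_phase = [43, 127].
Compare endpoints: silver_phase.start > red_phase.start, silver_phase.start > red_phase.end, silver_phase.end > red_phase.start, silver_phase.end > red_phase.end.
That pattern is 'after'.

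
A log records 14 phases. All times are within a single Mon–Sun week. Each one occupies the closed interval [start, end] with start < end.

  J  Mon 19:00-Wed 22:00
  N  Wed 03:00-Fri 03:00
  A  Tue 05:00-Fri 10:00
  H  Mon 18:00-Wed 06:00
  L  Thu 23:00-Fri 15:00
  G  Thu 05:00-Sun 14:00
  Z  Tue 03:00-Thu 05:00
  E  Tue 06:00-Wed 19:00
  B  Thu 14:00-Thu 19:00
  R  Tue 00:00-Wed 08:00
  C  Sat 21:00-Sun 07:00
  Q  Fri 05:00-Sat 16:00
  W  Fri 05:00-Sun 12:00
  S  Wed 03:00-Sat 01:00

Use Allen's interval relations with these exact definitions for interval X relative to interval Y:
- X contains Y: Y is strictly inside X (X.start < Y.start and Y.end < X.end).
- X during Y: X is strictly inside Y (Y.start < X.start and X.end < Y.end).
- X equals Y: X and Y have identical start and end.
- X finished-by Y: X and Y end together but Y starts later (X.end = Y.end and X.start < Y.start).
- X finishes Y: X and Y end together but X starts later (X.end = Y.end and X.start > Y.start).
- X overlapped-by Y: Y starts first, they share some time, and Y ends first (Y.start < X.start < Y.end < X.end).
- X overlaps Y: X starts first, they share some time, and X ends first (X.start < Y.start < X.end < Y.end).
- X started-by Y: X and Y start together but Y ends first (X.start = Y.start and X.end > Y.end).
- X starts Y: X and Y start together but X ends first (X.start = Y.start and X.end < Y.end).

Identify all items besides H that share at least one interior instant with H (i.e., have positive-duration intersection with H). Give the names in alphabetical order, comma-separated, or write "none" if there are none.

A, E, J, N, R, S, Z

Target H = [Mon 18:00, Wed 06:00].
A [Tue 05:00, Fri 10:00] → overlapped-by → yes.
B [Thu 14:00, Thu 19:00] → after → no.
C [Sat 21:00, Sun 07:00] → after → no.
E [Tue 06:00, Wed 19:00] → overlapped-by → yes.
G [Thu 05:00, Sun 14:00] → after → no.
J [Mon 19:00, Wed 22:00] → overlapped-by → yes.
L [Thu 23:00, Fri 15:00] → after → no.
N [Wed 03:00, Fri 03:00] → overlapped-by → yes.
Q [Fri 05:00, Sat 16:00] → after → no.
R [Tue 00:00, Wed 08:00] → overlapped-by → yes.
S [Wed 03:00, Sat 01:00] → overlapped-by → yes.
W [Fri 05:00, Sun 12:00] → after → no.
Z [Tue 03:00, Thu 05:00] → overlapped-by → yes.
Result: A, E, J, N, R, S, Z.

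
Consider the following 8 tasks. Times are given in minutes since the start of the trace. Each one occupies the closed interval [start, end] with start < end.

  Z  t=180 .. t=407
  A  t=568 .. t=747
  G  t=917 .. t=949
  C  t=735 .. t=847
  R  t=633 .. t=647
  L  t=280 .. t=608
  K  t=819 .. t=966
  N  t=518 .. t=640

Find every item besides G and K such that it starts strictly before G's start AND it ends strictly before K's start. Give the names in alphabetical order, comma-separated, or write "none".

Conditions: its start is strictly before G's start (X.start < t=917) AND its end is strictly before K's start (X.end < t=819).
A: start t=568 < t=917? ✓; end t=747 < t=819? ✓ → yes.
C: start t=735 < t=917? ✓; end t=847 < t=819? ✗ → no.
L: start t=280 < t=917? ✓; end t=608 < t=819? ✓ → yes.
N: start t=518 < t=917? ✓; end t=640 < t=819? ✓ → yes.
R: start t=633 < t=917? ✓; end t=647 < t=819? ✓ → yes.
Z: start t=180 < t=917? ✓; end t=407 < t=819? ✓ → yes.
Result: A, L, N, R, Z.

A, L, N, R, Z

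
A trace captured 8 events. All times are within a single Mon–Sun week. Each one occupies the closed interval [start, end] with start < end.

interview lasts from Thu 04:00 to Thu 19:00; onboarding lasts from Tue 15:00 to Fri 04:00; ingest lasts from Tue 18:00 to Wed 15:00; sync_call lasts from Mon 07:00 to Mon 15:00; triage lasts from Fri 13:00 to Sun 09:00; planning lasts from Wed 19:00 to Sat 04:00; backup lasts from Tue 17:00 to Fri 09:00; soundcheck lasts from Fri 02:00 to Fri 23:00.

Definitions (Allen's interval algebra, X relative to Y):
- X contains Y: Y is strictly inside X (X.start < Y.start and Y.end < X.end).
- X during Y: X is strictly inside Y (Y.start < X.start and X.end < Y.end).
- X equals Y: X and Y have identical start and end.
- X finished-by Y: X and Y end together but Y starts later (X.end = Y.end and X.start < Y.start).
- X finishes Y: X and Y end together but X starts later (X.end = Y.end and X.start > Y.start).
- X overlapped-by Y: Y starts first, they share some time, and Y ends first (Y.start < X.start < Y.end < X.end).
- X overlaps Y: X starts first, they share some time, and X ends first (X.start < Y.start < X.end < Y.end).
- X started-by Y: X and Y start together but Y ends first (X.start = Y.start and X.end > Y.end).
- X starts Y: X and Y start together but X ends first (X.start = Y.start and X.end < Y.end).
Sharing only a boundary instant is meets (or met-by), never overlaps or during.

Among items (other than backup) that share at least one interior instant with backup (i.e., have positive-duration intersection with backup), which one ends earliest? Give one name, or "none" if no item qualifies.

ingest

Target backup = [Tue 17:00, Fri 09:00].
ingest [Tue 18:00, Wed 15:00] → during → candidate.
interview [Thu 04:00, Thu 19:00] → during → candidate.
onboarding [Tue 15:00, Fri 04:00] → overlaps → candidate.
planning [Wed 19:00, Sat 04:00] → overlapped-by → candidate.
soundcheck [Fri 02:00, Fri 23:00] → overlapped-by → candidate.
sync_call [Mon 07:00, Mon 15:00] → before → excluded.
triage [Fri 13:00, Sun 09:00] → after → excluded.
Among candidates, earliest end is Wed 15:00 → ingest.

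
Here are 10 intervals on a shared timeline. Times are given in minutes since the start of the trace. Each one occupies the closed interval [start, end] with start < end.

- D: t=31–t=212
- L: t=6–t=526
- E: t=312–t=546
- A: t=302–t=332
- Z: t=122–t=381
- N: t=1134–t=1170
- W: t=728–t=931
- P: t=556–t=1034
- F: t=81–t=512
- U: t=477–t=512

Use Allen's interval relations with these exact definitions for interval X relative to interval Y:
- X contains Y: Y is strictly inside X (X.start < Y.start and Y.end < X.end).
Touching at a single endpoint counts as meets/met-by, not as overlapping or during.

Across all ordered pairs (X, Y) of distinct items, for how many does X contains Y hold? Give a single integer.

10

Checking all 90 ordered pairs for relation 'contains'; matching pairs in alphabetical order:
(E, U): E contains U ✓
(F, A): F contains A ✓
(F, Z): F contains Z ✓
(L, A): L contains A ✓
(L, D): L contains D ✓
(L, F): L contains F ✓
(L, U): L contains U ✓
(L, Z): L contains Z ✓
(P, W): P contains W ✓
(Z, A): Z contains A ✓
Count: 10.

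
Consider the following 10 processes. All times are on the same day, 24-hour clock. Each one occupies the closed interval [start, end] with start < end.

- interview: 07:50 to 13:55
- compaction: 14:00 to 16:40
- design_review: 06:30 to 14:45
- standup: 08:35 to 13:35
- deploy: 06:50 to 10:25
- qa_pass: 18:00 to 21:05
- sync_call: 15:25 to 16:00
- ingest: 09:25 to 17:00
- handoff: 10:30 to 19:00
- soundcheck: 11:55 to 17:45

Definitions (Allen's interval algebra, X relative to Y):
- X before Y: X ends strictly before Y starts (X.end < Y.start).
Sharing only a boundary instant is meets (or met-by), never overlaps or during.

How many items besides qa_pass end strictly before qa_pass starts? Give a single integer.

8

Target qa_pass = [18:00, 21:05].
compaction [14:00, 16:40] → before → counts.
deploy [06:50, 10:25] → before → counts.
design_review [06:30, 14:45] → before → counts.
handoff [10:30, 19:00] → overlaps → no.
ingest [09:25, 17:00] → before → counts.
interview [07:50, 13:55] → before → counts.
soundcheck [11:55, 17:45] → before → counts.
standup [08:35, 13:35] → before → counts.
sync_call [15:25, 16:00] → before → counts.
Total: 8.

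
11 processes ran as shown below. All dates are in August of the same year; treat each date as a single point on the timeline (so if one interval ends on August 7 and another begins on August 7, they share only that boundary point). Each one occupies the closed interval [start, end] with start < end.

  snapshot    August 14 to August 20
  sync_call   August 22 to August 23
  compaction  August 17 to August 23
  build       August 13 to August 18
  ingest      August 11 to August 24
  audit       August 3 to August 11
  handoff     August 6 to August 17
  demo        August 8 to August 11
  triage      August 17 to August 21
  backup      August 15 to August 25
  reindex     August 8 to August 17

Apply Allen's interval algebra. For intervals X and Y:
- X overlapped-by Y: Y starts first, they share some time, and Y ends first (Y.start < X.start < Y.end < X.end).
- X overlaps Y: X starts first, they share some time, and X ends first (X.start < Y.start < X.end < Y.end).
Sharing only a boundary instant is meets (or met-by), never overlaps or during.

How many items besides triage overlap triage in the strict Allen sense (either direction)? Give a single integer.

Target triage = [August 17, August 21].
audit [August 3, August 11] → before → no.
backup [August 15, August 25] → contains → no.
build [August 13, August 18] → overlaps → counts.
compaction [August 17, August 23] → started-by → no.
demo [August 8, August 11] → before → no.
handoff [August 6, August 17] → meets → no.
ingest [August 11, August 24] → contains → no.
reindex [August 8, August 17] → meets → no.
snapshot [August 14, August 20] → overlaps → counts.
sync_call [August 22, August 23] → after → no.
Total: 2.

2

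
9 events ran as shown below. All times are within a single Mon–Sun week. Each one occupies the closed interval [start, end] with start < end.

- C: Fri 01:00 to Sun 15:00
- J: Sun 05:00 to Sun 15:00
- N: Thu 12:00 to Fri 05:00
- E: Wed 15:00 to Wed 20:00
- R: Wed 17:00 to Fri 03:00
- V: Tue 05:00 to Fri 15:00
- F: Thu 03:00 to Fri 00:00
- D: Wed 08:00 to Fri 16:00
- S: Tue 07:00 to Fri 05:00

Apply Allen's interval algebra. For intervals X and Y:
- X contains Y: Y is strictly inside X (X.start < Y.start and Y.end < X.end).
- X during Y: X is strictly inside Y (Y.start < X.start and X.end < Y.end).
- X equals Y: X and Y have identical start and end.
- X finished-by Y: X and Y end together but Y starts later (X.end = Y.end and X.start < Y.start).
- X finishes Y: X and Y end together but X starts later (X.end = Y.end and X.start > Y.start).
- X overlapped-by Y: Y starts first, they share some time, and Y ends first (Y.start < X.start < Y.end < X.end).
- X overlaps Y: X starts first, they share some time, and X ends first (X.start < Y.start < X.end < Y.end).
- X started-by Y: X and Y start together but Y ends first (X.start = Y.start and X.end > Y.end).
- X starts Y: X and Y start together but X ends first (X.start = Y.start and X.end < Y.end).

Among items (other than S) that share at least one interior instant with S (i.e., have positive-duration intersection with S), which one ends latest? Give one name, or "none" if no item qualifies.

C

Target S = [Tue 07:00, Fri 05:00].
C [Fri 01:00, Sun 15:00] → overlapped-by → candidate.
D [Wed 08:00, Fri 16:00] → overlapped-by → candidate.
E [Wed 15:00, Wed 20:00] → during → candidate.
F [Thu 03:00, Fri 00:00] → during → candidate.
J [Sun 05:00, Sun 15:00] → after → excluded.
N [Thu 12:00, Fri 05:00] → finishes → candidate.
R [Wed 17:00, Fri 03:00] → during → candidate.
V [Tue 05:00, Fri 15:00] → contains → candidate.
Among candidates, latest end is Sun 15:00 → C.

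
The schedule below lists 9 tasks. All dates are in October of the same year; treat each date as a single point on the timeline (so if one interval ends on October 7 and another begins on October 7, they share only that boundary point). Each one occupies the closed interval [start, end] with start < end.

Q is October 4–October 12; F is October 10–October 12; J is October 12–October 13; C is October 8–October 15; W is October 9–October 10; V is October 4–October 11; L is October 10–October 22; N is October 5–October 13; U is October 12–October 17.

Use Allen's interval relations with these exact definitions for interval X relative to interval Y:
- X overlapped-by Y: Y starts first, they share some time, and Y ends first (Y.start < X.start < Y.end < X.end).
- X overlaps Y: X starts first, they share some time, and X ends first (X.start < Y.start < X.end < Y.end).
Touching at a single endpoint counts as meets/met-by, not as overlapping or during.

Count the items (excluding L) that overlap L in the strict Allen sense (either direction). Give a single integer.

4

Target L = [October 10, October 22].
C [October 8, October 15] → overlaps → counts.
F [October 10, October 12] → starts → no.
J [October 12, October 13] → during → no.
N [October 5, October 13] → overlaps → counts.
Q [October 4, October 12] → overlaps → counts.
U [October 12, October 17] → during → no.
V [October 4, October 11] → overlaps → counts.
W [October 9, October 10] → meets → no.
Total: 4.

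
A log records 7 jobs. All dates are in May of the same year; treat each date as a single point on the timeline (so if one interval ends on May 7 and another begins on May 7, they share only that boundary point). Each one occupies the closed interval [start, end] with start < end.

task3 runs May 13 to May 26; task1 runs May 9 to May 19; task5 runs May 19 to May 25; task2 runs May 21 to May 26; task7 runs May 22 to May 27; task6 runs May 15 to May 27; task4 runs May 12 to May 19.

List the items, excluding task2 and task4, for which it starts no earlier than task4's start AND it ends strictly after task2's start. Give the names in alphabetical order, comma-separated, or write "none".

task3, task5, task6, task7

Conditions: its start is no earlier than task4's start (X.start >= May 12) AND its end is strictly after task2's start (X.end > May 21).
task1: start May 9 >= May 12? ✗; end May 19 > May 21? ✗ → no.
task3: start May 13 >= May 12? ✓; end May 26 > May 21? ✓ → yes.
task5: start May 19 >= May 12? ✓; end May 25 > May 21? ✓ → yes.
task6: start May 15 >= May 12? ✓; end May 27 > May 21? ✓ → yes.
task7: start May 22 >= May 12? ✓; end May 27 > May 21? ✓ → yes.
Result: task3, task5, task6, task7.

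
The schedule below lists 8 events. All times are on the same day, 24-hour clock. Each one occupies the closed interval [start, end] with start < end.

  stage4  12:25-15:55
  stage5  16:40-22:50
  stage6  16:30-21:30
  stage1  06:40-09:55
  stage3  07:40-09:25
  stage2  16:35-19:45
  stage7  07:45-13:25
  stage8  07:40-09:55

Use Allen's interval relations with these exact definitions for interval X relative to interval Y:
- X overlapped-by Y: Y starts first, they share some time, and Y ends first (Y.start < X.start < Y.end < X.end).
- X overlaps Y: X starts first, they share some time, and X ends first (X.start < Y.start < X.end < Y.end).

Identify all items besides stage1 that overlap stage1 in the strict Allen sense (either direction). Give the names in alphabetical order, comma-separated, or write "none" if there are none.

Target stage1 = [06:40, 09:55].
stage2 [16:35, 19:45] → after → no.
stage3 [07:40, 09:25] → during → no.
stage4 [12:25, 15:55] → after → no.
stage5 [16:40, 22:50] → after → no.
stage6 [16:30, 21:30] → after → no.
stage7 [07:45, 13:25] → overlapped-by → yes.
stage8 [07:40, 09:55] → finishes → no.
Result: stage7.

stage7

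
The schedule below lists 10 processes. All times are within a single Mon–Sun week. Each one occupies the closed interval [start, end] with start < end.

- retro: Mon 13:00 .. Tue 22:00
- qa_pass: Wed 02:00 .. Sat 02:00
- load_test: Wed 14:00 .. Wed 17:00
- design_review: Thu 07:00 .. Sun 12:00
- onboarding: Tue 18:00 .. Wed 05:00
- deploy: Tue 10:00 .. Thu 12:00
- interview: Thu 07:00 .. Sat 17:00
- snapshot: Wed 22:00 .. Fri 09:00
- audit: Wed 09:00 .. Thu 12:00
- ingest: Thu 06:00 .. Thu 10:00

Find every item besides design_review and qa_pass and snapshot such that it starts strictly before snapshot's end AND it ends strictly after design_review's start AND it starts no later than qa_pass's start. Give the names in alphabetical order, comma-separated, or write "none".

Conditions: its start is strictly before snapshot's end (X.start < Fri 09:00) AND its end is strictly after design_review's start (X.end > Thu 07:00) AND its start is no later than qa_pass's start (X.start <= Wed 02:00).
audit: start Wed 09:00 < Fri 09:00? ✓; end Thu 12:00 > Thu 07:00? ✓; start Wed 09:00 <= Wed 02:00? ✗ → no.
deploy: start Tue 10:00 < Fri 09:00? ✓; end Thu 12:00 > Thu 07:00? ✓; start Tue 10:00 <= Wed 02:00? ✓ → yes.
ingest: start Thu 06:00 < Fri 09:00? ✓; end Thu 10:00 > Thu 07:00? ✓; start Thu 06:00 <= Wed 02:00? ✗ → no.
interview: start Thu 07:00 < Fri 09:00? ✓; end Sat 17:00 > Thu 07:00? ✓; start Thu 07:00 <= Wed 02:00? ✗ → no.
load_test: start Wed 14:00 < Fri 09:00? ✓; end Wed 17:00 > Thu 07:00? ✗; start Wed 14:00 <= Wed 02:00? ✗ → no.
onboarding: start Tue 18:00 < Fri 09:00? ✓; end Wed 05:00 > Thu 07:00? ✗; start Tue 18:00 <= Wed 02:00? ✓ → no.
retro: start Mon 13:00 < Fri 09:00? ✓; end Tue 22:00 > Thu 07:00? ✗; start Mon 13:00 <= Wed 02:00? ✓ → no.
Result: deploy.

deploy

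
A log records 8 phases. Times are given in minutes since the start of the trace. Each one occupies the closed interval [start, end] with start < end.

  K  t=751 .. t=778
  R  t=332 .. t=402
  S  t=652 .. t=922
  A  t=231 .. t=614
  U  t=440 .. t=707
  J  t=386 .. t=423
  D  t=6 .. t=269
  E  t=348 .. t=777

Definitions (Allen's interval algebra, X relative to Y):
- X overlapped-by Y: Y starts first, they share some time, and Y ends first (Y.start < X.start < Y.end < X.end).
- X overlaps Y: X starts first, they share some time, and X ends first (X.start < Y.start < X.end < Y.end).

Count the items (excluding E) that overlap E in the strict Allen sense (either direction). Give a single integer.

Target E = [t=348, t=777].
A [t=231, t=614] → overlaps → counts.
D [t=6, t=269] → before → no.
J [t=386, t=423] → during → no.
K [t=751, t=778] → overlapped-by → counts.
R [t=332, t=402] → overlaps → counts.
S [t=652, t=922] → overlapped-by → counts.
U [t=440, t=707] → during → no.
Total: 4.

4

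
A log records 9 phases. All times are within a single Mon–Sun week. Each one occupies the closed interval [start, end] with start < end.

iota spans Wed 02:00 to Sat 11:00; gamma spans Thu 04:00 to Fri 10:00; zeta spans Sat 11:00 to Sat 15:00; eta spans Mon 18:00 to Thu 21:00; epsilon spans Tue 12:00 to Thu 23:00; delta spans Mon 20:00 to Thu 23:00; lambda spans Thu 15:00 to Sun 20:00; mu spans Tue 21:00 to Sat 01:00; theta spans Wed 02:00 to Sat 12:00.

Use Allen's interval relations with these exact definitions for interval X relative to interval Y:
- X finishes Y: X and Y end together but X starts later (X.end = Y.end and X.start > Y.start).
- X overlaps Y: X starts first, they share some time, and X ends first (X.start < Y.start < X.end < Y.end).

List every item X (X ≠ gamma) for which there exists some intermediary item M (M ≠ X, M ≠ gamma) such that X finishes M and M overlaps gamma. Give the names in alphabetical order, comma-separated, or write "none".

Target gamma = [Thu 04:00, Fri 10:00].
Intermediaries M with M overlaps gamma: delta, epsilon, eta.
Via delta — items with X finishes delta: epsilon.
Via epsilon — items with X finishes epsilon: none.
Via eta — items with X finishes eta: none.
Union: epsilon.

epsilon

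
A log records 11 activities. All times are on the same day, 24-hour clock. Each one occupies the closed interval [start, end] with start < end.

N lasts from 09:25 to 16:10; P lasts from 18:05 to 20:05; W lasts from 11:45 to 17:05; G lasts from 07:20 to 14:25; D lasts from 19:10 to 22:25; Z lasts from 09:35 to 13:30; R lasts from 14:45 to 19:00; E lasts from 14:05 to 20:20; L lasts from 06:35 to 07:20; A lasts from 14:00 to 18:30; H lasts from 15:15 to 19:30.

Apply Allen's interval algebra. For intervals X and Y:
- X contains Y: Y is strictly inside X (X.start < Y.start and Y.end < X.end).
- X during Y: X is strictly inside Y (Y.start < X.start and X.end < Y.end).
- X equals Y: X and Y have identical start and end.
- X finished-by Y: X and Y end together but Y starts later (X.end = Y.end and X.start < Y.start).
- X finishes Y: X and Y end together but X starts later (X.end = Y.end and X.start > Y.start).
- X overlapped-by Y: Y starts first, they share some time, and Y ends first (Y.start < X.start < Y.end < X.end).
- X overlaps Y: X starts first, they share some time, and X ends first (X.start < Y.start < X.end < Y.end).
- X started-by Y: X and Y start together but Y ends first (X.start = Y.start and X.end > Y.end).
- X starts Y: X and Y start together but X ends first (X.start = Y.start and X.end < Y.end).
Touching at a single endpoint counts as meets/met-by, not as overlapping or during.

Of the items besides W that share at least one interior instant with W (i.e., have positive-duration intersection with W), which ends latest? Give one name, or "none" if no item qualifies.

E

Target W = [11:45, 17:05].
A [14:00, 18:30] → overlapped-by → candidate.
D [19:10, 22:25] → after → excluded.
E [14:05, 20:20] → overlapped-by → candidate.
G [07:20, 14:25] → overlaps → candidate.
H [15:15, 19:30] → overlapped-by → candidate.
L [06:35, 07:20] → before → excluded.
N [09:25, 16:10] → overlaps → candidate.
P [18:05, 20:05] → after → excluded.
R [14:45, 19:00] → overlapped-by → candidate.
Z [09:35, 13:30] → overlaps → candidate.
Among candidates, latest end is 20:20 → E.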